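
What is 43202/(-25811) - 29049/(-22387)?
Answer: -217379435/577830857 ≈ -0.37620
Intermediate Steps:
43202/(-25811) - 29049/(-22387) = 43202*(-1/25811) - 29049*(-1/22387) = -43202/25811 + 29049/22387 = -217379435/577830857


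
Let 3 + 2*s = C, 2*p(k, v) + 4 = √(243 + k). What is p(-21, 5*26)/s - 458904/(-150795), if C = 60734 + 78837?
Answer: 5337309191/1753846380 + √222/139568 ≈ 3.0433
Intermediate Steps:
p(k, v) = -2 + √(243 + k)/2
C = 139571
s = 69784 (s = -3/2 + (½)*139571 = -3/2 + 139571/2 = 69784)
p(-21, 5*26)/s - 458904/(-150795) = (-2 + √(243 - 21)/2)/69784 - 458904/(-150795) = (-2 + √222/2)*(1/69784) - 458904*(-1/150795) = (-1/34892 + √222/139568) + 152968/50265 = 5337309191/1753846380 + √222/139568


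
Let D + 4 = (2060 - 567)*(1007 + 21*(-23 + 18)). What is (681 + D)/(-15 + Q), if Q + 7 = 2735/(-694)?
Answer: -311689974/6001 ≈ -51940.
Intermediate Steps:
Q = -7593/694 (Q = -7 + 2735/(-694) = -7 + 2735*(-1/694) = -7 - 2735/694 = -7593/694 ≈ -10.941)
D = 1346682 (D = -4 + (2060 - 567)*(1007 + 21*(-23 + 18)) = -4 + 1493*(1007 + 21*(-5)) = -4 + 1493*(1007 - 105) = -4 + 1493*902 = -4 + 1346686 = 1346682)
(681 + D)/(-15 + Q) = (681 + 1346682)/(-15 - 7593/694) = 1347363/(-18003/694) = 1347363*(-694/18003) = -311689974/6001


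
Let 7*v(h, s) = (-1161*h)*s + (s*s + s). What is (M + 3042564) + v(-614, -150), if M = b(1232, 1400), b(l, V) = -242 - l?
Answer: -12231160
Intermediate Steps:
M = -1474 (M = -242 - 1*1232 = -242 - 1232 = -1474)
v(h, s) = s/7 + s²/7 - 1161*h*s/7 (v(h, s) = ((-1161*h)*s + (s*s + s))/7 = (-1161*h*s + (s² + s))/7 = (-1161*h*s + (s + s²))/7 = (s + s² - 1161*h*s)/7 = s/7 + s²/7 - 1161*h*s/7)
(M + 3042564) + v(-614, -150) = (-1474 + 3042564) + (⅐)*(-150)*(1 - 150 - 1161*(-614)) = 3041090 + (⅐)*(-150)*(1 - 150 + 712854) = 3041090 + (⅐)*(-150)*712705 = 3041090 - 15272250 = -12231160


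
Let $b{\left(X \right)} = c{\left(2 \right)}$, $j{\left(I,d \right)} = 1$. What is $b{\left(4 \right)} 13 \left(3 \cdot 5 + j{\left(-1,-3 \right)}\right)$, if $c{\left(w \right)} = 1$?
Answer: $208$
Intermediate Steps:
$b{\left(X \right)} = 1$
$b{\left(4 \right)} 13 \left(3 \cdot 5 + j{\left(-1,-3 \right)}\right) = 1 \cdot 13 \left(3 \cdot 5 + 1\right) = 13 \left(15 + 1\right) = 13 \cdot 16 = 208$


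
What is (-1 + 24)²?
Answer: 529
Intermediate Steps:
(-1 + 24)² = 23² = 529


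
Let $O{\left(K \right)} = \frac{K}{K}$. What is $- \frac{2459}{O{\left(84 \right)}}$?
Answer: $-2459$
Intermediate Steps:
$O{\left(K \right)} = 1$
$- \frac{2459}{O{\left(84 \right)}} = - \frac{2459}{1} = \left(-2459\right) 1 = -2459$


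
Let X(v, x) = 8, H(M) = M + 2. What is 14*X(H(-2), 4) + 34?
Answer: 146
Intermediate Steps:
H(M) = 2 + M
14*X(H(-2), 4) + 34 = 14*8 + 34 = 112 + 34 = 146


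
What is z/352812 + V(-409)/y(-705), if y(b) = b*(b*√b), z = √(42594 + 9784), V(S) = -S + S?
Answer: √52378/352812 ≈ 0.00064868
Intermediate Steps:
V(S) = 0
z = √52378 ≈ 228.86
y(b) = b^(5/2) (y(b) = b*b^(3/2) = b^(5/2))
z/352812 + V(-409)/y(-705) = √52378/352812 + 0/((-705)^(5/2)) = √52378*(1/352812) + 0/((497025*I*√705)) = √52378/352812 + 0*(-I*√705/350402625) = √52378/352812 + 0 = √52378/352812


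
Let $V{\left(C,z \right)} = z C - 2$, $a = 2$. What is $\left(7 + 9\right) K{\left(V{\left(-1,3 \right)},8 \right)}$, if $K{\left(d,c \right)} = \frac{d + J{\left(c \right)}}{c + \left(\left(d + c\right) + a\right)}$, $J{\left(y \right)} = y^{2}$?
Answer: $\frac{944}{13} \approx 72.615$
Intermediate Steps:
$V{\left(C,z \right)} = -2 + C z$ ($V{\left(C,z \right)} = C z - 2 = -2 + C z$)
$K{\left(d,c \right)} = \frac{d + c^{2}}{2 + d + 2 c}$ ($K{\left(d,c \right)} = \frac{d + c^{2}}{c + \left(\left(d + c\right) + 2\right)} = \frac{d + c^{2}}{c + \left(\left(c + d\right) + 2\right)} = \frac{d + c^{2}}{c + \left(2 + c + d\right)} = \frac{d + c^{2}}{2 + d + 2 c}$)
$\left(7 + 9\right) K{\left(V{\left(-1,3 \right)},8 \right)} = \left(7 + 9\right) \frac{\left(-2 - 3\right) + 8^{2}}{2 - 5 + 2 \cdot 8} = 16 \frac{\left(-2 - 3\right) + 64}{2 - 5 + 16} = 16 \frac{-5 + 64}{2 - 5 + 16} = 16 \cdot \frac{1}{13} \cdot 59 = 16 \cdot \frac{59}{13} = \frac{944}{13}$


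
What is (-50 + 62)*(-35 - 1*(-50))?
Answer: 180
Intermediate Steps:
(-50 + 62)*(-35 - 1*(-50)) = 12*(-35 + 50) = 12*15 = 180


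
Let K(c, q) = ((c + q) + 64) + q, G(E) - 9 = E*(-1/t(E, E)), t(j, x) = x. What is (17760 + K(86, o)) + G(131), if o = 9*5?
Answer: 18008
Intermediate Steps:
G(E) = 8 (G(E) = 9 + E*(-1/E) = 9 - 1 = 8)
o = 45
K(c, q) = 64 + c + 2*q (K(c, q) = (64 + c + q) + q = 64 + c + 2*q)
(17760 + K(86, o)) + G(131) = (17760 + (64 + 86 + 2*45)) + 8 = (17760 + (64 + 86 + 90)) + 8 = (17760 + 240) + 8 = 18000 + 8 = 18008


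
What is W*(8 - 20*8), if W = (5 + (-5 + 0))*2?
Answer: 0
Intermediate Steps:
W = 0 (W = (5 - 5)*2 = 0*2 = 0)
W*(8 - 20*8) = 0*(8 - 20*8) = 0*(8 - 160) = 0*(-152) = 0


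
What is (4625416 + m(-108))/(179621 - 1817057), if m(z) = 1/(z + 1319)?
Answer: -1867126259/660978332 ≈ -2.8248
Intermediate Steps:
m(z) = 1/(1319 + z)
(4625416 + m(-108))/(179621 - 1817057) = (4625416 + 1/(1319 - 108))/(179621 - 1817057) = (4625416 + 1/1211)/(-1637436) = (4625416 + 1/1211)*(-1/1637436) = (5601378777/1211)*(-1/1637436) = -1867126259/660978332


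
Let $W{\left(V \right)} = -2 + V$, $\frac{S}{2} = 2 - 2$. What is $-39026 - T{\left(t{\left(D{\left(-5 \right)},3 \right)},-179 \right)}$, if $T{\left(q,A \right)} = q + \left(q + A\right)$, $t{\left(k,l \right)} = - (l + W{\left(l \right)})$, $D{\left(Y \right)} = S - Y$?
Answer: $-38839$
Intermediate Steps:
$S = 0$ ($S = 2 \left(2 - 2\right) = 2 \cdot 0 = 0$)
$D{\left(Y \right)} = - Y$ ($D{\left(Y \right)} = 0 - Y = - Y$)
$t{\left(k,l \right)} = 2 - 2 l$ ($t{\left(k,l \right)} = - (l + \left(-2 + l\right)) = - (-2 + 2 l) = 2 - 2 l$)
$T{\left(q,A \right)} = A + 2 q$ ($T{\left(q,A \right)} = q + \left(A + q\right) = A + 2 q$)
$-39026 - T{\left(t{\left(D{\left(-5 \right)},3 \right)},-179 \right)} = -39026 - \left(-179 + 2 \left(2 - 6\right)\right) = -39026 - \left(-179 + 2 \left(-4\right)\right) = -39026 - \left(-179 - 8\right) = -39026 - -187 = -39026 + 187 = -38839$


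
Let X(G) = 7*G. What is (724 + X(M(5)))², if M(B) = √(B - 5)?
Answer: 524176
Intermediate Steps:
M(B) = √(-5 + B)
(724 + X(M(5)))² = (724 + 7*√(-5 + 5))² = (724 + 7*√0)² = (724 + 7*0)² = (724 + 0)² = 724² = 524176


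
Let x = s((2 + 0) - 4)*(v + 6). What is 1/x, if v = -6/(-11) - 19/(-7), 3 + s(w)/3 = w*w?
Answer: 77/2139 ≈ 0.035998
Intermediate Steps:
s(w) = -9 + 3*w² (s(w) = -9 + 3*(w*w) = -9 + 3*w²)
v = 251/77 (v = -6*(-1/11) - 19*(-⅐) = 6/11 + 19/7 = 251/77 ≈ 3.2597)
x = 2139/77 (x = (-9 + 3*((2 + 0) - 4)²)*(251/77 + 6) = (-9 + 3*(2 - 4)²)*(713/77) = (-9 + 3*(-2)²)*(713/77) = (-9 + 3*4)*(713/77) = (-9 + 12)*(713/77) = 3*(713/77) = 2139/77 ≈ 27.779)
1/x = 1/(2139/77) = 77/2139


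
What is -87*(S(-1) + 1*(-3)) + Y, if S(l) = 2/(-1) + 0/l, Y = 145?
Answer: 580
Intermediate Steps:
S(l) = -2 (S(l) = 2*(-1) + 0 = -2 + 0 = -2)
-87*(S(-1) + 1*(-3)) + Y = -87*(-2 + 1*(-3)) + 145 = -87*(-2 - 3) + 145 = -87*(-5) + 145 = 435 + 145 = 580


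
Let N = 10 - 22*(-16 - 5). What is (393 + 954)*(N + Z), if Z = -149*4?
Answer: -167028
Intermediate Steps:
Z = -596
N = 472 (N = 10 - 22*(-21) = 10 + 462 = 472)
(393 + 954)*(N + Z) = (393 + 954)*(472 - 596) = 1347*(-124) = -167028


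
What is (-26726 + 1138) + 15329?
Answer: -10259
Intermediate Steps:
(-26726 + 1138) + 15329 = -25588 + 15329 = -10259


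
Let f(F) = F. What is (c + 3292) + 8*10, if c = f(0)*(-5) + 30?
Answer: 3402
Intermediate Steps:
c = 30 (c = 0*(-5) + 30 = 0 + 30 = 30)
(c + 3292) + 8*10 = (30 + 3292) + 8*10 = 3322 + 80 = 3402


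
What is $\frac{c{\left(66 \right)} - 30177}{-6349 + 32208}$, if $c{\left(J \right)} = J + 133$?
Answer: $- \frac{29978}{25859} \approx -1.1593$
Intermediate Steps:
$c{\left(J \right)} = 133 + J$
$\frac{c{\left(66 \right)} - 30177}{-6349 + 32208} = \frac{\left(133 + 66\right) - 30177}{-6349 + 32208} = \frac{199 - 30177}{25859} = \left(-29978\right) \frac{1}{25859} = - \frac{29978}{25859}$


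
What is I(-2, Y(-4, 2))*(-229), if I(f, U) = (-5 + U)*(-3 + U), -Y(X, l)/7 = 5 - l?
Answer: -142896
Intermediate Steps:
Y(X, l) = -35 + 7*l (Y(X, l) = -7*(5 - l) = -35 + 7*l)
I(-2, Y(-4, 2))*(-229) = (15 + (-35 + 7*2)² - 8*(-35 + 7*2))*(-229) = (15 + (-35 + 14)² - 8*(-35 + 14))*(-229) = (15 + (-21)² - 8*(-21))*(-229) = (15 + 441 + 168)*(-229) = 624*(-229) = -142896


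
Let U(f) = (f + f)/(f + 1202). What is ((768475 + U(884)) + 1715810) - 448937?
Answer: 2122868848/1043 ≈ 2.0353e+6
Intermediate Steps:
U(f) = 2*f/(1202 + f) (U(f) = (2*f)/(1202 + f) = 2*f/(1202 + f))
((768475 + U(884)) + 1715810) - 448937 = ((768475 + 2*884/(1202 + 884)) + 1715810) - 448937 = ((768475 + 2*884/2086) + 1715810) - 448937 = ((768475 + 2*884*(1/2086)) + 1715810) - 448937 = ((768475 + 884/1043) + 1715810) - 448937 = (801520309/1043 + 1715810) - 448937 = 2591110139/1043 - 448937 = 2122868848/1043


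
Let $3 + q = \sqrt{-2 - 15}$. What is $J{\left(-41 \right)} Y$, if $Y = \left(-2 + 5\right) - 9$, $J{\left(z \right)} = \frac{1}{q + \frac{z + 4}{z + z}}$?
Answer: $\frac{34276}{52663} + \frac{13448 i \sqrt{17}}{52663} \approx 0.65086 + 1.0529 i$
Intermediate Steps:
$q = -3 + i \sqrt{17}$ ($q = -3 + \sqrt{-2 - 15} = -3 + \sqrt{-17} = -3 + i \sqrt{17} \approx -3.0 + 4.1231 i$)
$J{\left(z \right)} = \frac{1}{-3 + i \sqrt{17} + \frac{4 + z}{2 z}}$ ($J{\left(z \right)} = \frac{1}{\left(-3 + i \sqrt{17}\right) + \frac{z + 4}{z + z}} = \frac{1}{\left(-3 + i \sqrt{17}\right) + \frac{4 + z}{2 z}} = \frac{1}{-3 + i \sqrt{17} + \frac{4 + z}{2 z}}$)
$Y = -6$ ($Y = 3 - 9 = -6$)
$J{\left(-41 \right)} Y = 2 \left(-41\right) \frac{1}{4 - 41 - - 82 \left(3 - i \sqrt{17}\right)} \left(-6\right) = 2 \left(-41\right) \frac{1}{4 - 41 + \left(246 - 82 i \sqrt{17}\right)} \left(-6\right) = 2 \left(-41\right) \frac{1}{209 - 82 i \sqrt{17}} \left(-6\right) = - \frac{82}{209 - 82 i \sqrt{17}} \left(-6\right) = \frac{492}{209 - 82 i \sqrt{17}}$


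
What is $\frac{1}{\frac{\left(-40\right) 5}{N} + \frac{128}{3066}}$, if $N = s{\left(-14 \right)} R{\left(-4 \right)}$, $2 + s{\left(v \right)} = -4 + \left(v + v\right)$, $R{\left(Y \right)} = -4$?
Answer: $- \frac{26061}{37237} \approx -0.69987$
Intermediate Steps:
$s{\left(v \right)} = -6 + 2 v$ ($s{\left(v \right)} = -2 + \left(-4 + \left(v + v\right)\right) = -2 + \left(-4 + 2 v\right) = -6 + 2 v$)
$N = 136$ ($N = \left(-6 + 2 \left(-14\right)\right) \left(-4\right) = \left(-6 - 28\right) \left(-4\right) = \left(-34\right) \left(-4\right) = 136$)
$\frac{1}{\frac{\left(-40\right) 5}{N} + \frac{128}{3066}} = \frac{1}{\frac{\left(-40\right) 5}{136} + \frac{128}{3066}} = \frac{1}{\left(-200\right) \frac{1}{136} + 128 \cdot \frac{1}{3066}} = \frac{1}{- \frac{25}{17} + \frac{64}{1533}} = \frac{1}{- \frac{37237}{26061}} = - \frac{26061}{37237}$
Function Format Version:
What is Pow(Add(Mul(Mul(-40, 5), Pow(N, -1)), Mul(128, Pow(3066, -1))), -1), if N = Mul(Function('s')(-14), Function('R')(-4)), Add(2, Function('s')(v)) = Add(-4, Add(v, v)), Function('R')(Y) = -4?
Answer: Rational(-26061, 37237) ≈ -0.69987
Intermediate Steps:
Function('s')(v) = Add(-6, Mul(2, v)) (Function('s')(v) = Add(-2, Add(-4, Add(v, v))) = Add(-2, Add(-4, Mul(2, v))) = Add(-6, Mul(2, v)))
N = 136 (N = Mul(Add(-6, Mul(2, -14)), -4) = Mul(Add(-6, -28), -4) = Mul(-34, -4) = 136)
Pow(Add(Mul(Mul(-40, 5), Pow(N, -1)), Mul(128, Pow(3066, -1))), -1) = Pow(Add(Mul(Mul(-40, 5), Pow(136, -1)), Mul(128, Pow(3066, -1))), -1) = Pow(Add(Mul(-200, Rational(1, 136)), Mul(128, Rational(1, 3066))), -1) = Pow(Add(Rational(-25, 17), Rational(64, 1533)), -1) = Pow(Rational(-37237, 26061), -1) = Rational(-26061, 37237)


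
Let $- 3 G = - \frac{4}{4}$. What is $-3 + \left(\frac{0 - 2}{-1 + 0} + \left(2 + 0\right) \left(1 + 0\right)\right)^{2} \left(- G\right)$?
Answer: $- \frac{25}{3} \approx -8.3333$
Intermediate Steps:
$G = \frac{1}{3}$ ($G = - \frac{\left(-4\right) \frac{1}{4}}{3} = \left(- \frac{1}{3}\right) \left(-1\right) = \frac{1}{3} \approx 0.33333$)
$-3 + \left(\frac{0 - 2}{-1 + 0} + \left(2 + 0\right) \left(1 + 0\right)\right)^{2} \left(- G\right) = -3 + \left(\frac{0 - 2}{-1 + 0} + \left(2 + 0\right) \left(1 + 0\right)\right)^{2} \left(\left(-1\right) \frac{1}{3}\right) = -3 + \left(- \frac{2}{-1} + 2 \cdot 1\right)^{2} \left(- \frac{1}{3}\right) = -3 + \left(\left(-2\right) \left(-1\right) + 2\right)^{2} \left(- \frac{1}{3}\right) = -3 + \left(2 + 2\right)^{2} \left(- \frac{1}{3}\right) = -3 + 4^{2} \left(- \frac{1}{3}\right) = -3 + 16 \left(- \frac{1}{3}\right) = -3 - \frac{16}{3} = - \frac{25}{3}$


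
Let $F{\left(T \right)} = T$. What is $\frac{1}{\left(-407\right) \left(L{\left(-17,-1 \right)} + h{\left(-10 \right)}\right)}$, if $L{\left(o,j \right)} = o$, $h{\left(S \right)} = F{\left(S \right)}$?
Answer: $\frac{1}{10989} \approx 9.1 \cdot 10^{-5}$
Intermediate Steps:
$h{\left(S \right)} = S$
$\frac{1}{\left(-407\right) \left(L{\left(-17,-1 \right)} + h{\left(-10 \right)}\right)} = \frac{1}{\left(-407\right) \left(-17 - 10\right)} = \frac{1}{\left(-407\right) \left(-27\right)} = \frac{1}{10989}$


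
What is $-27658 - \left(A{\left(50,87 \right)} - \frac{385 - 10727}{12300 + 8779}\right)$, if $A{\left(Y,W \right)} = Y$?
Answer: $- \frac{584067274}{21079} \approx -27709.0$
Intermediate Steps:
$-27658 - \left(A{\left(50,87 \right)} - \frac{385 - 10727}{12300 + 8779}\right) = -27658 - \left(50 - \frac{385 - 10727}{12300 + 8779}\right) = -27658 - \left(50 - - \frac{10342}{21079}\right) = -27658 - \left(50 + \frac{10342}{21079}\right) = -27658 - \frac{1064292}{21079} = - \frac{584067274}{21079}$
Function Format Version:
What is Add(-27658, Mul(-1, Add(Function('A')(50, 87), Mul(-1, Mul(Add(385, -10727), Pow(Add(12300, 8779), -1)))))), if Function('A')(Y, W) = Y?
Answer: Rational(-584067274, 21079) ≈ -27709.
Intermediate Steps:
Add(-27658, Mul(-1, Add(Function('A')(50, 87), Mul(-1, Mul(Add(385, -10727), Pow(Add(12300, 8779), -1)))))) = Add(-27658, Mul(-1, Add(50, Mul(-1, Mul(Add(385, -10727), Pow(Add(12300, 8779), -1)))))) = Add(-27658, Mul(-1, Add(50, Mul(-1, Mul(-10342, Pow(21079, -1)))))) = Add(-27658, Mul(-1, Add(50, Mul(-1, Mul(-10342, Rational(1, 21079)))))) = Add(-27658, Mul(-1, Add(50, Mul(-1, Rational(-10342, 21079))))) = Add(-27658, Mul(-1, Add(50, Rational(10342, 21079)))) = Add(-27658, Mul(-1, Rational(1064292, 21079))) = Add(-27658, Rational(-1064292, 21079)) = Rational(-584067274, 21079)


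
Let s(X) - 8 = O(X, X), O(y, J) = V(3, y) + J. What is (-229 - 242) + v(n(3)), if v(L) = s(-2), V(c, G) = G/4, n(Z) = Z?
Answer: -931/2 ≈ -465.50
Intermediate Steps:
V(c, G) = G/4 (V(c, G) = G*(¼) = G/4)
O(y, J) = J + y/4 (O(y, J) = y/4 + J = J + y/4)
s(X) = 8 + 5*X/4 (s(X) = 8 + (X + X/4) = 8 + 5*X/4)
v(L) = 11/2 (v(L) = 8 + (5/4)*(-2) = 8 - 5/2 = 11/2)
(-229 - 242) + v(n(3)) = (-229 - 242) + 11/2 = -471 + 11/2 = -931/2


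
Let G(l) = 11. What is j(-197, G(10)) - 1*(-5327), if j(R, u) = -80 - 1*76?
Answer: 5171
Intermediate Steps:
j(R, u) = -156 (j(R, u) = -80 - 76 = -156)
j(-197, G(10)) - 1*(-5327) = -156 - 1*(-5327) = -156 + 5327 = 5171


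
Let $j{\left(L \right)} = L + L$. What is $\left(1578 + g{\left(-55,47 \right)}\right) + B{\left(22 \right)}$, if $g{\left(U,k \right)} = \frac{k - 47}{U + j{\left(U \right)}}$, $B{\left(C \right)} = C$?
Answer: $1600$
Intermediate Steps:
$j{\left(L \right)} = 2 L$
$g{\left(U,k \right)} = \frac{-47 + k}{3 U}$ ($g{\left(U,k \right)} = \frac{k - 47}{U + 2 U} = \frac{-47 + k}{3 U}$)
$\left(1578 + g{\left(-55,47 \right)}\right) + B{\left(22 \right)} = \left(1578 + \frac{-47 + 47}{3 \left(-55\right)}\right) + 22 = \left(1578 + \frac{1}{3} \left(- \frac{1}{55}\right) 0\right) + 22 = \left(1578 + 0\right) + 22 = 1578 + 22 = 1600$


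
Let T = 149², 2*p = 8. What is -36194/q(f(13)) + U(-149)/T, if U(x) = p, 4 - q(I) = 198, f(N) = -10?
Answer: 401771885/2153497 ≈ 186.57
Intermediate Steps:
p = 4 (p = (½)*8 = 4)
T = 22201
q(I) = -194 (q(I) = 4 - 1*198 = 4 - 198 = -194)
U(x) = 4
-36194/q(f(13)) + U(-149)/T = -36194/(-194) + 4/22201 = -36194*(-1/194) + 4*(1/22201) = 18097/97 + 4/22201 = 401771885/2153497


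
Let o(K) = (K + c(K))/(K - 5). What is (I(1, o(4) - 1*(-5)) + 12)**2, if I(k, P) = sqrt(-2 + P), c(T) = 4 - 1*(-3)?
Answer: 136 + 48*I*sqrt(2) ≈ 136.0 + 67.882*I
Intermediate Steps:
c(T) = 7 (c(T) = 4 + 3 = 7)
o(K) = (7 + K)/(-5 + K) (o(K) = (K + 7)/(K - 5) = (7 + K)/(-5 + K))
(I(1, o(4) - 1*(-5)) + 12)**2 = (sqrt(-2 + ((7 + 4)/(-5 + 4) - 1*(-5))) + 12)**2 = (sqrt(-2 + (11/(-1) + 5)) + 12)**2 = (sqrt(-2 + (-1*11 + 5)) + 12)**2 = (sqrt(-2 + (-11 + 5)) + 12)**2 = (sqrt(-2 - 6) + 12)**2 = (sqrt(-8) + 12)**2 = (2*I*sqrt(2) + 12)**2 = (12 + 2*I*sqrt(2))**2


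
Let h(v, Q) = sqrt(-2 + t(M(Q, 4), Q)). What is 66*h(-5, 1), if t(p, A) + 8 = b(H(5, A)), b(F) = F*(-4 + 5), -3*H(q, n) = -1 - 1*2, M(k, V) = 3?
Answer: 198*I ≈ 198.0*I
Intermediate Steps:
H(q, n) = 1 (H(q, n) = -(-1 - 1*2)/3 = -(-1 - 2)/3 = -1/3*(-3) = 1)
b(F) = F (b(F) = F*1 = F)
t(p, A) = -7 (t(p, A) = -8 + 1 = -7)
h(v, Q) = 3*I (h(v, Q) = sqrt(-2 - 7) = sqrt(-9) = 3*I)
66*h(-5, 1) = 66*(3*I) = 198*I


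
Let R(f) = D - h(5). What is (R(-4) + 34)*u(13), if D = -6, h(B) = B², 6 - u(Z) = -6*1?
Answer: 36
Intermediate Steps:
u(Z) = 12 (u(Z) = 6 - (-6) = 6 - 1*(-6) = 6 + 6 = 12)
R(f) = -31 (R(f) = -6 - 1*5² = -6 - 1*25 = -6 - 25 = -31)
(R(-4) + 34)*u(13) = (-31 + 34)*12 = 3*12 = 36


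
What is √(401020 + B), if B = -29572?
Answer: 6*√10318 ≈ 609.46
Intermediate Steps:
√(401020 + B) = √(401020 - 29572) = √371448 = 6*√10318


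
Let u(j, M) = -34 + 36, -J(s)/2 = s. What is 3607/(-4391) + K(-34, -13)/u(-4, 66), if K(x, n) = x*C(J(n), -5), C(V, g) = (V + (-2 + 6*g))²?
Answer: -2690899/4391 ≈ -612.82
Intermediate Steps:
J(s) = -2*s
u(j, M) = 2
C(V, g) = (-2 + V + 6*g)²
K(x, n) = x*(-32 - 2*n)² (K(x, n) = x*(-2 - 2*n + 6*(-5))² = x*(-2 - 2*n - 30)² = x*(-32 - 2*n)²)
3607/(-4391) + K(-34, -13)/u(-4, 66) = 3607/(-4391) + (4*(-34)*(16 - 13)²)/2 = 3607*(-1/4391) + (4*(-34)*3²)*(½) = -3607/4391 + (4*(-34)*9)*(½) = -3607/4391 - 1224*½ = -3607/4391 - 612 = -2690899/4391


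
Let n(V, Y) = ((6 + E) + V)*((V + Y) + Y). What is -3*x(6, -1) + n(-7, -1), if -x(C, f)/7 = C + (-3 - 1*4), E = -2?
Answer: 6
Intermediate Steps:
x(C, f) = 49 - 7*C (x(C, f) = -7*(C + (-3 - 1*4)) = -7*(C + (-3 - 4)) = -7*(C - 7) = -7*(-7 + C) = 49 - 7*C)
n(V, Y) = (4 + V)*(V + 2*Y) (n(V, Y) = ((6 - 2) + V)*((V + Y) + Y) = (4 + V)*(V + 2*Y))
-3*x(6, -1) + n(-7, -1) = -3*(49 - 7*6) + ((-7)² + 4*(-7) + 8*(-1) + 2*(-7)*(-1)) = -3*(49 - 42) + (49 - 28 - 8 + 14) = -3*7 + 27 = -21 + 27 = 6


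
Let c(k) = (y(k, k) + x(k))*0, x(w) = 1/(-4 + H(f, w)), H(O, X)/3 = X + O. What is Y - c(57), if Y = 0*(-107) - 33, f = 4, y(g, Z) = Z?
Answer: -33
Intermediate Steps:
H(O, X) = 3*O + 3*X (H(O, X) = 3*(X + O) = 3*(O + X) = 3*O + 3*X)
x(w) = 1/(8 + 3*w) (x(w) = 1/(-4 + (3*4 + 3*w)) = 1/(-4 + (12 + 3*w)) = 1/(8 + 3*w))
Y = -33 (Y = 0 - 33 = -33)
c(k) = 0 (c(k) = (k + 1/(8 + 3*k))*0 = 0)
Y - c(57) = -33 - 1*0 = -33 + 0 = -33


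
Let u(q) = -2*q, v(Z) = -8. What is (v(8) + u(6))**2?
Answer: 400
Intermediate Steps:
(v(8) + u(6))**2 = (-8 - 2*6)**2 = (-8 - 12)**2 = (-20)**2 = 400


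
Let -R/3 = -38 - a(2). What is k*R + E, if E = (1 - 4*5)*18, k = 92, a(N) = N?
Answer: 10698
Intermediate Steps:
R = 120 (R = -3*(-38 - 1*2) = -3*(-38 - 2) = -3*(-40) = 120)
E = -342 (E = (1 - 20)*18 = -19*18 = -342)
k*R + E = 92*120 - 342 = 11040 - 342 = 10698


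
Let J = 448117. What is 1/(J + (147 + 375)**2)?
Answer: 1/720601 ≈ 1.3877e-6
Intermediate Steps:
1/(J + (147 + 375)**2) = 1/(448117 + (147 + 375)**2) = 1/(448117 + 522**2) = 1/(448117 + 272484) = 1/720601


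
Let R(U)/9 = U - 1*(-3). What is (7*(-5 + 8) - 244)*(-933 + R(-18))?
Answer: 238164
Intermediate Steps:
R(U) = 27 + 9*U (R(U) = 9*(U - 1*(-3)) = 9*(U + 3) = 9*(3 + U) = 27 + 9*U)
(7*(-5 + 8) - 244)*(-933 + R(-18)) = (7*(-5 + 8) - 244)*(-933 + (27 + 9*(-18))) = (7*3 - 244)*(-933 + (27 - 162)) = (21 - 244)*(-933 - 135) = -223*(-1068) = 238164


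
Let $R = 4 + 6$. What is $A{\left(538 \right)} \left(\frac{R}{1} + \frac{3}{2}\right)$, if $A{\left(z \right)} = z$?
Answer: $6187$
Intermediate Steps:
$R = 10$
$A{\left(538 \right)} \left(\frac{R}{1} + \frac{3}{2}\right) = 538 \left(\frac{10}{1} + \frac{3}{2}\right) = 538 \left(10 \cdot 1 + 3 \cdot \frac{1}{2}\right) = 538 \left(10 + \frac{3}{2}\right) = 538 \cdot \frac{23}{2} = 6187$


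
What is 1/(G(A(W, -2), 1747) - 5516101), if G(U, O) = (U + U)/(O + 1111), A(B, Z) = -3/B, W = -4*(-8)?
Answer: -45728/252240266531 ≈ -1.8129e-7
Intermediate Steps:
W = 32
G(U, O) = 2*U/(1111 + O) (G(U, O) = (2*U)/(1111 + O) = 2*U/(1111 + O))
1/(G(A(W, -2), 1747) - 5516101) = 1/(2*(-3/32)/(1111 + 1747) - 5516101) = 1/(2*(-3*1/32)/2858 - 5516101) = 1/(2*(-3/32)*(1/2858) - 5516101) = 1/(-3/45728 - 5516101) = 1/(-252240266531/45728) = -45728/252240266531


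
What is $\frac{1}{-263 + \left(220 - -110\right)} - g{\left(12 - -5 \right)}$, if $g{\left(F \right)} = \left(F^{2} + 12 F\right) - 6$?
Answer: $- \frac{32628}{67} \approx -486.98$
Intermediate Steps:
$g{\left(F \right)} = -6 + F^{2} + 12 F$
$\frac{1}{-263 + \left(220 - -110\right)} - g{\left(12 - -5 \right)} = \frac{1}{-263 + \left(220 - -110\right)} - \left(-6 + \left(12 - -5\right)^{2} + 12 \left(12 - -5\right)\right) = \frac{1}{-263 + \left(220 + 110\right)} - \left(-6 + \left(12 + 5\right)^{2} + 12 \left(12 + 5\right)\right) = \frac{1}{-263 + 330} - \left(-6 + 17^{2} + 12 \cdot 17\right) = \frac{1}{67} - \left(-6 + 289 + 204\right) = \frac{1}{67} - 487 = - \frac{32628}{67}$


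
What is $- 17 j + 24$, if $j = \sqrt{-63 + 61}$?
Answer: $24 - 17 i \sqrt{2} \approx 24.0 - 24.042 i$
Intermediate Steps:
$j = i \sqrt{2}$ ($j = \sqrt{-2} = i \sqrt{2} \approx 1.4142 i$)
$- 17 j + 24 = - 17 i \sqrt{2} + 24 = 24 - 17 i \sqrt{2}$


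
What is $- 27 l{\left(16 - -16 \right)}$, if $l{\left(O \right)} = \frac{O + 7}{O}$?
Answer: $- \frac{1053}{32} \approx -32.906$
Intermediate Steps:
$l{\left(O \right)} = \frac{7 + O}{O}$
$- 27 l{\left(16 - -16 \right)} = - 27 \frac{7 + \left(16 - -16\right)}{16 - -16} = - 27 \frac{7 + \left(16 + 16\right)}{16 + 16} = - 27 \frac{7 + 32}{32} = - 27 \cdot \frac{1}{32} \cdot 39 = \left(-27\right) \frac{39}{32} = - \frac{1053}{32}$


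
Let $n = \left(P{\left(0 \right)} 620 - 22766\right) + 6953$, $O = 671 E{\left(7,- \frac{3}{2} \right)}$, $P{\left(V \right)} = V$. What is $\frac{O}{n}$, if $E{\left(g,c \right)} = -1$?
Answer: $\frac{671}{15813} \approx 0.042433$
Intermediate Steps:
$O = -671$ ($O = 671 \left(-1\right) = -671$)
$n = -15813$ ($n = \left(0 \cdot 620 - 22766\right) + 6953 = \left(0 - 22766\right) + 6953 = -22766 + 6953 = -15813$)
$\frac{O}{n} = - \frac{671}{-15813} = \left(-671\right) \left(- \frac{1}{15813}\right) = \frac{671}{15813}$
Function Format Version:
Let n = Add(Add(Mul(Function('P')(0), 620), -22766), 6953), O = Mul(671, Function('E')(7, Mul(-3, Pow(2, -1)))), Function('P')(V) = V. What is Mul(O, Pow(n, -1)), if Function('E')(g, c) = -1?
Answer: Rational(671, 15813) ≈ 0.042433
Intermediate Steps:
O = -671 (O = Mul(671, -1) = -671)
n = -15813 (n = Add(Add(Mul(0, 620), -22766), 6953) = Add(Add(0, -22766), 6953) = Add(-22766, 6953) = -15813)
Mul(O, Pow(n, -1)) = Mul(-671, Pow(-15813, -1)) = Mul(-671, Rational(-1, 15813)) = Rational(671, 15813)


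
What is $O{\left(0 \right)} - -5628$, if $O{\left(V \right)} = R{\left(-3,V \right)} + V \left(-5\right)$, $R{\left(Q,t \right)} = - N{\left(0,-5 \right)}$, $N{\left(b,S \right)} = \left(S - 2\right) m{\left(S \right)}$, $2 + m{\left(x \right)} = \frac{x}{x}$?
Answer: $5621$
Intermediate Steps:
$m{\left(x \right)} = -1$ ($m{\left(x \right)} = -2 + \frac{x}{x} = -2 + 1 = -1$)
$N{\left(b,S \right)} = 2 - S$ ($N{\left(b,S \right)} = \left(S - 2\right) \left(-1\right) = \left(-2 + S\right) \left(-1\right) = 2 - S$)
$R{\left(Q,t \right)} = -7$ ($R{\left(Q,t \right)} = - (2 - -5) = - (2 + 5) = \left(-1\right) 7 = -7$)
$O{\left(V \right)} = -7 - 5 V$ ($O{\left(V \right)} = -7 + V \left(-5\right) = -7 - 5 V$)
$O{\left(0 \right)} - -5628 = \left(-7 - 0\right) - -5628 = \left(-7 + 0\right) + 5628 = -7 + 5628 = 5621$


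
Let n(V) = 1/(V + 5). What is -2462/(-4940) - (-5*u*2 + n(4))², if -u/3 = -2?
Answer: -717487159/200070 ≈ -3586.2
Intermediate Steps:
u = 6 (u = -3*(-2) = 6)
n(V) = 1/(5 + V)
-2462/(-4940) - (-5*u*2 + n(4))² = -2462/(-4940) - (-5*6*2 + 1/(5 + 4))² = -2462*(-1/4940) - (-30*2 + 1/9)² = 1231/2470 - (-60 + ⅑)² = 1231/2470 - (-539/9)² = 1231/2470 - 1*290521/81 = 1231/2470 - 290521/81 = -717487159/200070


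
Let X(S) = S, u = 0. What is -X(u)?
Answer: 0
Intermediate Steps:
-X(u) = -1*0 = 0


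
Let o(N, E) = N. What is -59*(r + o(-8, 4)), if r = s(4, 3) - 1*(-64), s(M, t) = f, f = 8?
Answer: -3776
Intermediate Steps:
s(M, t) = 8
r = 72 (r = 8 - 1*(-64) = 8 + 64 = 72)
-59*(r + o(-8, 4)) = -59*(72 - 8) = -59*64 = -3776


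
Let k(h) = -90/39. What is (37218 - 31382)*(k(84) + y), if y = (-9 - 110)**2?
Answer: 1074191668/13 ≈ 8.2630e+7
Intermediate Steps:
k(h) = -30/13 (k(h) = -90*1/39 = -30/13)
y = 14161 (y = (-119)**2 = 14161)
(37218 - 31382)*(k(84) + y) = (37218 - 31382)*(-30/13 + 14161) = 5836*(184063/13) = 1074191668/13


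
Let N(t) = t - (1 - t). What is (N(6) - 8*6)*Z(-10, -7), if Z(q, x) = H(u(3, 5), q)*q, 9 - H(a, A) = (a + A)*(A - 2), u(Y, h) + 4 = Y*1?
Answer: -45510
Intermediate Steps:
u(Y, h) = -4 + Y (u(Y, h) = -4 + Y*1 = -4 + Y)
H(a, A) = 9 - (-2 + A)*(A + a) (H(a, A) = 9 - (a + A)*(A - 2) = 9 - (A + a)*(-2 + A) = 9 - (-2 + A)*(A + a))
N(t) = -1 + 2*t (N(t) = t + (-1 + t) = -1 + 2*t)
Z(q, x) = q*(7 - q**2 + 3*q) (Z(q, x) = (9 - q**2 + 2*q + 2*(-4 + 3) - q*(-4 + 3))*q = (9 - q**2 + 2*q + 2*(-1) - 1*q*(-1))*q = (9 - q**2 + 2*q - 2 + q)*q = (7 - q**2 + 3*q)*q = q*(7 - q**2 + 3*q))
(N(6) - 8*6)*Z(-10, -7) = ((-1 + 2*6) - 8*6)*(-10*(7 - 1*(-10)**2 + 3*(-10))) = ((-1 + 12) - 48)*(-10*(7 - 1*100 - 30)) = (11 - 48)*(-10*(7 - 100 - 30)) = -(-370)*(-123) = -37*1230 = -45510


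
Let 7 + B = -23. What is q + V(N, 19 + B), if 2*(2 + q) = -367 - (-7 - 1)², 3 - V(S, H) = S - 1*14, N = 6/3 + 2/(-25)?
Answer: -10121/50 ≈ -202.42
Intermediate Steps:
B = -30 (B = -7 - 23 = -30)
N = 48/25 (N = 6*(⅓) + 2*(-1/25) = 2 - 2/25 = 48/25 ≈ 1.9200)
V(S, H) = 17 - S (V(S, H) = 3 - (S - 1*14) = 3 - (S - 14) = 3 - (-14 + S) = 3 + (14 - S) = 17 - S)
q = -435/2 (q = -2 + (-367 - (-7 - 1)²)/2 = -2 + (-367 - 1*(-8)²)/2 = -2 + (-367 - 1*64)/2 = -2 + (-367 - 64)/2 = -2 + (½)*(-431) = -2 - 431/2 = -435/2 ≈ -217.50)
q + V(N, 19 + B) = -435/2 + (17 - 1*48/25) = -435/2 + (17 - 48/25) = -435/2 + 377/25 = -10121/50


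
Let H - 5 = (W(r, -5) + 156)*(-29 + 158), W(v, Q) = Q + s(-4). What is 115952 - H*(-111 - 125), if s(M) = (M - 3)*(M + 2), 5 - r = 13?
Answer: 5140392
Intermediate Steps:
r = -8 (r = 5 - 1*13 = 5 - 13 = -8)
s(M) = (-3 + M)*(2 + M)
W(v, Q) = 14 + Q (W(v, Q) = Q + (-6 + (-4)**2 - 1*(-4)) = Q + (-6 + 16 + 4) = Q + 14 = 14 + Q)
H = 21290 (H = 5 + ((14 - 5) + 156)*(-29 + 158) = 5 + (9 + 156)*129 = 5 + 165*129 = 5 + 21285 = 21290)
115952 - H*(-111 - 125) = 115952 - 21290*(-111 - 125) = 115952 - 21290*(-236) = 115952 - 1*(-5024440) = 115952 + 5024440 = 5140392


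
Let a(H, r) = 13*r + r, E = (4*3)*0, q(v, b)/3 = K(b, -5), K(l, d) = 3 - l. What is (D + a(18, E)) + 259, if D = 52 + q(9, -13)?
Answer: 359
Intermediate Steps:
q(v, b) = 9 - 3*b (q(v, b) = 3*(3 - b) = 9 - 3*b)
E = 0 (E = 12*0 = 0)
D = 100 (D = 52 + (9 - 3*(-13)) = 52 + (9 + 39) = 52 + 48 = 100)
a(H, r) = 14*r
(D + a(18, E)) + 259 = (100 + 14*0) + 259 = (100 + 0) + 259 = 100 + 259 = 359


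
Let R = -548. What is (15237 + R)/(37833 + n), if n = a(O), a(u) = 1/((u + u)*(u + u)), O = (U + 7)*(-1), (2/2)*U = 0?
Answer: 2879044/7415269 ≈ 0.38826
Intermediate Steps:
U = 0
O = -7 (O = (0 + 7)*(-1) = 7*(-1) = -7)
a(u) = 1/(4*u²) (a(u) = 1/((2*u)*(2*u)) = 1/(4*u²))
n = 1/196 (n = (¼)/(-7)² = (¼)*(1/49) = 1/196 ≈ 0.0051020)
(15237 + R)/(37833 + n) = (15237 - 548)/(37833 + 1/196) = 14689/(7415269/196) = 14689*(196/7415269) = 2879044/7415269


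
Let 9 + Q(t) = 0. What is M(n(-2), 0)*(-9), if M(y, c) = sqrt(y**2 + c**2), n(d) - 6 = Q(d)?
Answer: -27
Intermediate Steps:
Q(t) = -9 (Q(t) = -9 + 0 = -9)
n(d) = -3 (n(d) = 6 - 9 = -3)
M(y, c) = sqrt(c**2 + y**2)
M(n(-2), 0)*(-9) = sqrt(0**2 + (-3)**2)*(-9) = sqrt(0 + 9)*(-9) = sqrt(9)*(-9) = 3*(-9) = -27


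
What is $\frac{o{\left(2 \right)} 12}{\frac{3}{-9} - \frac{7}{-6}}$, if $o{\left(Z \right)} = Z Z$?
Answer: $\frac{288}{5} \approx 57.6$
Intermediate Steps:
$o{\left(Z \right)} = Z^{2}$
$\frac{o{\left(2 \right)} 12}{\frac{3}{-9} - \frac{7}{-6}} = \frac{2^{2} \cdot 12}{\frac{3}{-9} - \frac{7}{-6}} = \frac{4 \cdot 12}{3 \left(- \frac{1}{9}\right) - - \frac{7}{6}} = \frac{48}{- \frac{1}{3} + \frac{7}{6}} = \frac{48}{\frac{5}{6}} = 48 \cdot \frac{6}{5} = \frac{288}{5}$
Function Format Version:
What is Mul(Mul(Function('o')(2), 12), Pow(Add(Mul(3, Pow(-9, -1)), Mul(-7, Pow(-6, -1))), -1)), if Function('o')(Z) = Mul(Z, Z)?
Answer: Rational(288, 5) ≈ 57.600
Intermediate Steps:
Function('o')(Z) = Pow(Z, 2)
Mul(Mul(Function('o')(2), 12), Pow(Add(Mul(3, Pow(-9, -1)), Mul(-7, Pow(-6, -1))), -1)) = Mul(Mul(Pow(2, 2), 12), Pow(Add(Mul(3, Pow(-9, -1)), Mul(-7, Pow(-6, -1))), -1)) = Mul(Mul(4, 12), Pow(Add(Mul(3, Rational(-1, 9)), Mul(-7, Rational(-1, 6))), -1)) = Mul(48, Pow(Add(Rational(-1, 3), Rational(7, 6)), -1)) = Mul(48, Pow(Rational(5, 6), -1)) = Mul(48, Rational(6, 5)) = Rational(288, 5)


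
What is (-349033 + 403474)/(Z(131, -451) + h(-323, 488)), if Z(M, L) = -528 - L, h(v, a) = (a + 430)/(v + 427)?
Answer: -2830932/3545 ≈ -798.57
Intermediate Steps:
h(v, a) = (430 + a)/(427 + v)
(-349033 + 403474)/(Z(131, -451) + h(-323, 488)) = (-349033 + 403474)/((-528 - 1*(-451)) + (430 + 488)/(427 - 323)) = 54441/((-528 + 451) + 918/104) = 54441/(-77 + (1/104)*918) = 54441/(-77 + 459/52) = 54441/(-3545/52) = 54441*(-52/3545) = -2830932/3545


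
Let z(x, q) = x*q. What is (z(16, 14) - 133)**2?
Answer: 8281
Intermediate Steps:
z(x, q) = q*x
(z(16, 14) - 133)**2 = (14*16 - 133)**2 = (224 - 133)**2 = 91**2 = 8281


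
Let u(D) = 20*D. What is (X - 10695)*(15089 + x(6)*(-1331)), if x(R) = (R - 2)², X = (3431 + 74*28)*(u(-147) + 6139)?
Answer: -109202246214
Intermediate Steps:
X = 17604097 (X = (3431 + 74*28)*(20*(-147) + 6139) = (3431 + 2072)*(-2940 + 6139) = 5503*3199 = 17604097)
x(R) = (-2 + R)²
(X - 10695)*(15089 + x(6)*(-1331)) = (17604097 - 10695)*(15089 + (-2 + 6)²*(-1331)) = 17593402*(15089 + 4²*(-1331)) = 17593402*(15089 + 16*(-1331)) = 17593402*(15089 - 21296) = 17593402*(-6207) = -109202246214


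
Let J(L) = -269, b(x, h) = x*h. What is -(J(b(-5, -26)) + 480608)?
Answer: -480339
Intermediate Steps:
b(x, h) = h*x
-(J(b(-5, -26)) + 480608) = -(-269 + 480608) = -1*480339 = -480339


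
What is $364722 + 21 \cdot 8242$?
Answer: $537804$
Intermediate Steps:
$364722 + 21 \cdot 8242 = 364722 + 173082 = 537804$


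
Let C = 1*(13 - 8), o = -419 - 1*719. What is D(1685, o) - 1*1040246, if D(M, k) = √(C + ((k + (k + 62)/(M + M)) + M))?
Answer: -1040246 + √1566345670/1685 ≈ -1.0402e+6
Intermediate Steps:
o = -1138 (o = -419 - 719 = -1138)
C = 5 (C = 1*5 = 5)
D(M, k) = √(5 + M + k + (62 + k)/(2*M)) (D(M, k) = √(5 + ((k + (k + 62)/(M + M)) + M)) = √(5 + ((k + (62 + k)/((2*M))) + M)) = √(5 + ((k + (62 + k)*(1/(2*M))) + M)) = √(5 + ((k + (62 + k)/(2*M)) + M)) = √(5 + (M + k + (62 + k)/(2*M))) = √(5 + M + k + (62 + k)/(2*M)))
D(1685, o) - 1*1040246 = √2*√((62 - 1138 + 2*1685*(5 + 1685 - 1138))/1685)/2 - 1*1040246 = √2*√((62 - 1138 + 2*1685*552)/1685)/2 - 1040246 = √2*√((62 - 1138 + 1860240)/1685)/2 - 1040246 = √2*√((1/1685)*1859164)/2 - 1040246 = √2*√(1859164/1685)/2 - 1040246 = √2*(2*√783172835/1685)/2 - 1040246 = √1566345670/1685 - 1040246 = -1040246 + √1566345670/1685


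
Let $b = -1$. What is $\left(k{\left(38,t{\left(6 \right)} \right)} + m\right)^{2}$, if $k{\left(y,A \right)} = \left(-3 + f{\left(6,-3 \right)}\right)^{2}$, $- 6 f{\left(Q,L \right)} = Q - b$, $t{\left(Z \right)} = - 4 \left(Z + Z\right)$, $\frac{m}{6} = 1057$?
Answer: $\frac{52412149969}{1296} \approx 4.0441 \cdot 10^{7}$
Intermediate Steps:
$m = 6342$ ($m = 6 \cdot 1057 = 6342$)
$t{\left(Z \right)} = - 8 Z$ ($t{\left(Z \right)} = - 4 \cdot 2 Z = - 8 Z$)
$f{\left(Q,L \right)} = - \frac{1}{6} - \frac{Q}{6}$ ($f{\left(Q,L \right)} = - \frac{Q - -1}{6} = - \frac{Q + 1}{6} = - \frac{1 + Q}{6} = - \frac{1}{6} - \frac{Q}{6}$)
$k{\left(y,A \right)} = \frac{625}{36}$ ($k{\left(y,A \right)} = \left(-3 - \frac{7}{6}\right)^{2} = \left(- \frac{25}{6}\right)^{2} = \frac{625}{36}$)
$\left(k{\left(38,t{\left(6 \right)} \right)} + m\right)^{2} = \left(\frac{625}{36} + 6342\right)^{2} = \left(\frac{228937}{36}\right)^{2} = \frac{52412149969}{1296}$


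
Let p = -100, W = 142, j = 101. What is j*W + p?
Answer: 14242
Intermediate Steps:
j*W + p = 101*142 - 100 = 14342 - 100 = 14242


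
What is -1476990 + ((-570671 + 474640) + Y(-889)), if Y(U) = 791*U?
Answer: -2276220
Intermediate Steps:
-1476990 + ((-570671 + 474640) + Y(-889)) = -1476990 + ((-570671 + 474640) + 791*(-889)) = -1476990 + (-96031 - 703199) = -1476990 - 799230 = -2276220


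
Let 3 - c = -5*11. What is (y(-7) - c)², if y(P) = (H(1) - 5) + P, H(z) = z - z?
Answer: 4900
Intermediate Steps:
c = 58 (c = 3 - (-5)*11 = 3 - 1*(-55) = 3 + 55 = 58)
H(z) = 0
y(P) = -5 + P (y(P) = (0 - 5) + P = -5 + P)
(y(-7) - c)² = ((-5 - 7) - 1*58)² = (-12 - 58)² = (-70)² = 4900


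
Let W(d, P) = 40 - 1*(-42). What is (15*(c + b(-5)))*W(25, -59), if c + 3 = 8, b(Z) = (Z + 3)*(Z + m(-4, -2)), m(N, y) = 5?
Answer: 6150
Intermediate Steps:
W(d, P) = 82 (W(d, P) = 40 + 42 = 82)
b(Z) = (3 + Z)*(5 + Z) (b(Z) = (Z + 3)*(Z + 5) = (3 + Z)*(5 + Z))
c = 5 (c = -3 + 8 = 5)
(15*(c + b(-5)))*W(25, -59) = (15*(5 + (15 + (-5)² + 8*(-5))))*82 = (15*(5 + (15 + 25 - 40)))*82 = (15*(5 + 0))*82 = (15*5)*82 = 75*82 = 6150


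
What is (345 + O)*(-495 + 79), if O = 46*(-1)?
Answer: -124384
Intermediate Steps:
O = -46
(345 + O)*(-495 + 79) = (345 - 46)*(-495 + 79) = 299*(-416) = -124384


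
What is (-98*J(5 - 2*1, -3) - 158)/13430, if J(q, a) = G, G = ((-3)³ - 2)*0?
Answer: -1/85 ≈ -0.011765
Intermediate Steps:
G = 0 (G = (-27 - 2)*0 = -29*0 = 0)
J(q, a) = 0
(-98*J(5 - 2*1, -3) - 158)/13430 = (-98*0 - 158)/13430 = (0 - 158)*(1/13430) = -158*1/13430 = -1/85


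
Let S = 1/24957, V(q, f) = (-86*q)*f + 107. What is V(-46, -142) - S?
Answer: -14016974266/24957 ≈ -5.6165e+5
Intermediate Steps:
V(q, f) = 107 - 86*f*q (V(q, f) = -86*f*q + 107 = 107 - 86*f*q)
S = 1/24957 ≈ 4.0069e-5
V(-46, -142) - S = (107 - 86*(-142)*(-46)) - 1*1/24957 = (107 - 561752) - 1/24957 = -561645 - 1/24957 = -14016974266/24957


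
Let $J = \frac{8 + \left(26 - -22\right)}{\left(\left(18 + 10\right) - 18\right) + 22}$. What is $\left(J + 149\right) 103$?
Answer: $\frac{62109}{4} \approx 15527.0$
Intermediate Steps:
$J = \frac{7}{4}$ ($J = \frac{8 + \left(26 + 22\right)}{\left(28 - 18\right) + 22} = \frac{8 + 48}{10 + 22} = \frac{56}{32} = 56 \cdot \frac{1}{32} = \frac{7}{4} \approx 1.75$)
$\left(J + 149\right) 103 = \left(\frac{7}{4} + 149\right) 103 = \frac{603}{4} \cdot 103 = \frac{62109}{4}$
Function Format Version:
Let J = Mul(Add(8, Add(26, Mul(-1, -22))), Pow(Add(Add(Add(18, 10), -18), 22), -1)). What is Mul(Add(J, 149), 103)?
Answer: Rational(62109, 4) ≈ 15527.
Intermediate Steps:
J = Rational(7, 4) (J = Mul(Add(8, Add(26, 22)), Pow(Add(Add(28, -18), 22), -1)) = Mul(Add(8, 48), Pow(Add(10, 22), -1)) = Mul(56, Pow(32, -1)) = Mul(56, Rational(1, 32)) = Rational(7, 4) ≈ 1.7500)
Mul(Add(J, 149), 103) = Mul(Add(Rational(7, 4), 149), 103) = Mul(Rational(603, 4), 103) = Rational(62109, 4)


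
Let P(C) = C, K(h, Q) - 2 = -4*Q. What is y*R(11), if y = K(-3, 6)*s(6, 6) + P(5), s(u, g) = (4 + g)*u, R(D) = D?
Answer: -14465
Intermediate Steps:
K(h, Q) = 2 - 4*Q
s(u, g) = u*(4 + g)
y = -1315 (y = (2 - 4*6)*(6*(4 + 6)) + 5 = (2 - 24)*(6*10) + 5 = -22*60 + 5 = -1320 + 5 = -1315)
y*R(11) = -1315*11 = -14465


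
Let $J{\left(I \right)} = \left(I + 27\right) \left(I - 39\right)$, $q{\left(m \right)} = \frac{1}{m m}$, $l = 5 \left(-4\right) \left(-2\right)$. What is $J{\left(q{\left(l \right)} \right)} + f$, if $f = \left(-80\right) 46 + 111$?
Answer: $- \frac{11832339199}{2560000} \approx -4622.0$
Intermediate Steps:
$l = 40$ ($l = \left(-20\right) \left(-2\right) = 40$)
$f = -3569$ ($f = -3680 + 111 = -3569$)
$q{\left(m \right)} = \frac{1}{m^{2}}$
$J{\left(I \right)} = \left(-39 + I\right) \left(27 + I\right)$ ($J{\left(I \right)} = \left(27 + I\right) \left(-39 + I\right) = \left(-39 + I\right) \left(27 + I\right)$)
$J{\left(q{\left(l \right)} \right)} + f = \left(-1053 + \left(\frac{1}{1600}\right)^{2} - \frac{12}{1600}\right) - 3569 = \left(-1053 + \left(\frac{1}{1600}\right)^{2} - \frac{3}{400}\right) - 3569 = \left(-1053 + \frac{1}{2560000} - \frac{3}{400}\right) - 3569 = - \frac{2695699199}{2560000} - 3569 = - \frac{11832339199}{2560000}$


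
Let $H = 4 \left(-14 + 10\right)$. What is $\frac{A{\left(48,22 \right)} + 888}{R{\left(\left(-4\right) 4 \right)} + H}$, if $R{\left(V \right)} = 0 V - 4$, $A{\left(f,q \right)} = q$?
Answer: $- \frac{91}{2} \approx -45.5$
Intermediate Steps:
$H = -16$ ($H = 4 \left(-4\right) = -16$)
$R{\left(V \right)} = -4$ ($R{\left(V \right)} = 0 - 4 = -4$)
$\frac{A{\left(48,22 \right)} + 888}{R{\left(\left(-4\right) 4 \right)} + H} = \frac{22 + 888}{-4 - 16} = \frac{910}{-20} = 910 \left(- \frac{1}{20}\right) = - \frac{91}{2}$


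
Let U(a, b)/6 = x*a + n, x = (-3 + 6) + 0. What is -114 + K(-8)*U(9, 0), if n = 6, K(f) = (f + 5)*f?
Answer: 4638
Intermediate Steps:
K(f) = f*(5 + f) (K(f) = (5 + f)*f = f*(5 + f))
x = 3 (x = 3 + 0 = 3)
U(a, b) = 36 + 18*a (U(a, b) = 6*(3*a + 6) = 6*(6 + 3*a) = 36 + 18*a)
-114 + K(-8)*U(9, 0) = -114 + (-8*(5 - 8))*(36 + 18*9) = -114 + (-8*(-3))*(36 + 162) = -114 + 24*198 = -114 + 4752 = 4638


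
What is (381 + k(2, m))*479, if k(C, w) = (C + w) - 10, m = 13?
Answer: 184894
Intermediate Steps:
k(C, w) = -10 + C + w
(381 + k(2, m))*479 = (381 + (-10 + 2 + 13))*479 = (381 + 5)*479 = 386*479 = 184894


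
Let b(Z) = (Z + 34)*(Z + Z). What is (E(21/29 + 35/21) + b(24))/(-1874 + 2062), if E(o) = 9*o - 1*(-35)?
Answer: 82375/5452 ≈ 15.109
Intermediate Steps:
b(Z) = 2*Z*(34 + Z) (b(Z) = (34 + Z)*(2*Z) = 2*Z*(34 + Z))
E(o) = 35 + 9*o (E(o) = 9*o + 35 = 35 + 9*o)
(E(21/29 + 35/21) + b(24))/(-1874 + 2062) = ((35 + 9*(21/29 + 35/21)) + 2*24*(34 + 24))/(-1874 + 2062) = ((35 + 9*(21*(1/29) + 35*(1/21))) + 2*24*58)/188 = ((35 + 9*(21/29 + 5/3)) + 2784)*(1/188) = ((35 + 9*(208/87)) + 2784)*(1/188) = ((35 + 624/29) + 2784)*(1/188) = (1639/29 + 2784)*(1/188) = (82375/29)*(1/188) = 82375/5452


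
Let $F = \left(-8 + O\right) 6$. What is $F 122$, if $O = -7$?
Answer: $-10980$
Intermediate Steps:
$F = -90$ ($F = \left(-8 - 7\right) 6 = \left(-15\right) 6 = -90$)
$F 122 = \left(-90\right) 122 = -10980$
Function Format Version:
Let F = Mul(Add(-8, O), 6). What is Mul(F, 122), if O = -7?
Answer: -10980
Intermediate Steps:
F = -90 (F = Mul(Add(-8, -7), 6) = Mul(-15, 6) = -90)
Mul(F, 122) = Mul(-90, 122) = -10980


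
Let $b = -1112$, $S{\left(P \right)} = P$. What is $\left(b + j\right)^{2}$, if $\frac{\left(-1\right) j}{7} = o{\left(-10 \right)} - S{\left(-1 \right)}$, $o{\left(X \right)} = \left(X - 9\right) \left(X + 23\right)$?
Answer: $372100$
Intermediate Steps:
$o{\left(X \right)} = \left(-9 + X\right) \left(23 + X\right)$
$j = 1722$ ($j = - 7 \left(\left(-207 + \left(-10\right)^{2} + 14 \left(-10\right)\right) - -1\right) = - 7 \left(\left(-207 + 100 - 140\right) + 1\right) = - 7 \left(-247 + 1\right) = \left(-7\right) \left(-246\right) = 1722$)
$\left(b + j\right)^{2} = \left(-1112 + 1722\right)^{2} = 610^{2} = 372100$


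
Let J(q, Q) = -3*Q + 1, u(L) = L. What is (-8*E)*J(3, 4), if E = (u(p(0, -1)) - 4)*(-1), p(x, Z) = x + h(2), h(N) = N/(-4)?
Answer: 396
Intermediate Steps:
h(N) = -N/4 (h(N) = N*(-¼) = -N/4)
p(x, Z) = -½ + x (p(x, Z) = x - ¼*2 = x - ½ = -½ + x)
J(q, Q) = 1 - 3*Q
E = 9/2 (E = ((-½ + 0) - 4)*(-1) = (-½ - 4)*(-1) = -9/2*(-1) = 9/2 ≈ 4.5000)
(-8*E)*J(3, 4) = (-8*9/2)*(1 - 3*4) = -36*(1 - 12) = -36*(-11) = 396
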